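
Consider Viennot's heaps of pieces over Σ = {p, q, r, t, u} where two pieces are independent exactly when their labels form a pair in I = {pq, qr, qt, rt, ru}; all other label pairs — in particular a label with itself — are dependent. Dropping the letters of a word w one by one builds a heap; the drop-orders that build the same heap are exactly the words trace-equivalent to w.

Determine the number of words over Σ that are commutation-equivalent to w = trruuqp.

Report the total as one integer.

25

drop 0:t onto floor
drop 1:r onto floor
drop 2:r onto {1:r}
drop 3:u onto {0:t}
drop 4:u onto {3:u}
drop 5:q onto {4:u}
drop 6:p onto {2:r, 4:u}
ground layer = {0:t, 1:r}
drop-orders for the pieces not yet dropped (sum over which currently-grounded one goes next):
  1 to go: {5} 1  {6} 1
  2 to go: {2,6} 1  {5,6} 2
  3 to go: {1,2,6} 1  {2,5,6} 3  {4,5,6} 2
  4 to go: {1,2,5,6} 4  {2,4,5,6} 5  {3,4,5,6} 2
  5 to go: {0,3,4,5,6} 2  {1,2,4,5,6} 9  {2,3,4,5,6} 7
  if 0:t drops first: 16 orders
  if 1:r drops first: 9 orders
heap linearizations: 25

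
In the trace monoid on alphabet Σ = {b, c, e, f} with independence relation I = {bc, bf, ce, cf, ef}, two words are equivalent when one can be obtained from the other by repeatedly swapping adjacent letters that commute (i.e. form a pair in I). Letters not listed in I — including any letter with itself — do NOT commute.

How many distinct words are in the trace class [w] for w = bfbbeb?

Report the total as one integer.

#0=b has no predecessor
#1=f has no predecessor
#2=b depends on [0:b]
#3=b depends on [2:b]
#4=e depends on [3:b]
#5=b depends on [4:e]
sources: [0:b, 1:f]
N(rest) = Σ N(rest − s) over sources s of rest; N(one piece) = 1:
  size 1 → [1]=1  [5]=1
  size 2 → [1,5]=2  [4,5]=1
  size 3 → [1,4,5]=3  [3,4,5]=1
  size 4 → [1,3,4,5]=4  [2,3,4,5]=1
  first=0(b) contributes 5
  first=1(f) contributes 1
|[w]| = 6

6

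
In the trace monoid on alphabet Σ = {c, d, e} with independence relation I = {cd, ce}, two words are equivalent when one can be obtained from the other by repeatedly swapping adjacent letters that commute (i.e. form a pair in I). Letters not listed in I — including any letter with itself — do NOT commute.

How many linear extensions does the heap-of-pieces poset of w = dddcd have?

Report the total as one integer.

piece 0:d — minimal
piece 1:d rests on {0:d}
piece 2:d rests on {1:d}
piece 3:c — minimal
piece 4:d rests on {2:d}
minimal pieces: {0:d, 3:c}
ways to finish when only these pieces remain (= sum over removing one remaining piece with nothing left below it):
  1 left: {3}→1  {4}→1
  2 left: {2,4}→1  {3,4}→2
  3 left: {1,2,4}→1  {2,3,4}→3
  placing 0:d first → 4 extensions
  placing 3:c first → 1 extensions
total linear extensions = 5

5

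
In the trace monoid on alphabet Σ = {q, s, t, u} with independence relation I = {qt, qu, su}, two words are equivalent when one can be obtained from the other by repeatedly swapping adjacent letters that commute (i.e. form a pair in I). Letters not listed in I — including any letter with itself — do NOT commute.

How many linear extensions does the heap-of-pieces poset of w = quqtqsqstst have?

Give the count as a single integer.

piece 0:q — minimal
piece 1:u — minimal
piece 2:q rests on {0:q}
piece 3:t rests on {1:u}
piece 4:q rests on {2:q}
piece 5:s rests on {3:t, 4:q}
piece 6:q rests on {5:s}
piece 7:s rests on {6:q}
piece 8:t rests on {7:s}
piece 9:s rests on {8:t}
piece 10:t rests on {9:s}
minimal pieces: {0:q, 1:u}
ways to finish when only these pieces remain (= sum over removing one remaining piece with nothing left below it):
  1 left: {10}→1
  2 left: {9,10}→1
  3 left: {8,9,10}→1
  4 left: {7,8,9,10}→1
  5 left: {6,7,8,9,10}→1
  6 left: {5,6,7,8,9,10}→1
  7 left: {3,5,6,7,8,9,10}→1  {4,5,6,7,8,9,10}→1
  8 left: {1,3,5,6,7,8,9,10}→1  {2,4,5,6,7,8,9,10}→1  {3,4,5,6,7,8,9,10}→2
  9 left: {0,2,4,5,6,7,8,9,10}→1  {1,3,4,5,6,7,8,9,10}→3  {2,3,4,5,6,7,8,9,10}→3
  placing 0:q first → 6 extensions
  placing 1:u first → 4 extensions
total linear extensions = 10

10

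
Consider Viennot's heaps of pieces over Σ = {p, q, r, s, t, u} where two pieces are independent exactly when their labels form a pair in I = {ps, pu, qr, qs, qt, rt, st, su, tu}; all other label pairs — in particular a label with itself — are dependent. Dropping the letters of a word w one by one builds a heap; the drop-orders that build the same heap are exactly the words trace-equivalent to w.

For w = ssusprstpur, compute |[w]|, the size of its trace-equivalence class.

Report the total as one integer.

600

piece 0:s — minimal
piece 1:s rests on {0:s}
piece 2:u — minimal
piece 3:s rests on {1:s}
piece 4:p — minimal
piece 5:r rests on {2:u, 3:s, 4:p}
piece 6:s rests on {5:r}
piece 7:t rests on {4:p}
piece 8:p rests on {5:r, 7:t}
piece 9:u rests on {5:r}
piece 10:r rests on {6:s, 8:p, 9:u}
minimal pieces: {0:s, 2:u, 4:p}
ways to finish when only these pieces remain (= sum over removing one remaining piece with nothing left below it):
  1 left: {10}→1
  2 left: {6,10}→1  {8,10}→1  {9,10}→1
  3 left: {6,8,10}→2  {6,9,10}→2  {7,8,10}→1  {8,9,10}→2
  4 left: {6,7,8,10}→3  {6,8,9,10}→6  {7,8,9,10}→3
  5 left: {5,6,8,9,10}→6  {6,7,8,9,10}→12
  6 left: {2,5,6,8,9,10}→6  {3,5,6,8,9,10}→6  {5,6,7,8,9,10}→18
  7 left: {1,3,5,6,8,9,10}→6  {2,3,5,6,8,9,10}→12  {2,5,6,7,8,9,10}→24  {3,5,6,7,8,9,10}→24  {4,5,6,7,8,9,10}→18
  8 left: {0,1,3,5,6,8,9,10}→6  {1,2,3,5,6,8,9,10}→18  {1,3,5,6,7,8,9,10}→30  {2,3,5,6,7,8,9,10}→60  {2,4,5,6,7,8,9,10}→42  {3,4,5,6,7,8,9,10}→42
  9 left: {0,1,2,3,5,6,8,9,10}→24  {0,1,3,5,6,7,8,9,10}→36  {1,2,3,5,6,7,8,9,10}→108  {1,3,4,5,6,7,8,9,10}→72  {2,3,4,5,6,7,8,9,10}→144
  placing 0:s first → 324 extensions
  placing 2:u first → 108 extensions
  placing 4:p first → 168 extensions
total linear extensions = 600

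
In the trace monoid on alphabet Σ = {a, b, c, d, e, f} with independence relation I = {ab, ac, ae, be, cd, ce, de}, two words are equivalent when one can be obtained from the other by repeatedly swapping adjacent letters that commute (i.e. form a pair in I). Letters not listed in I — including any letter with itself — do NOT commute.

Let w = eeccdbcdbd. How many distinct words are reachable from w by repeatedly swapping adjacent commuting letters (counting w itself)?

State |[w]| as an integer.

drop 0:e onto floor
drop 1:e onto {0:e}
drop 2:c onto floor
drop 3:c onto {2:c}
drop 4:d onto floor
drop 5:b onto {3:c, 4:d}
drop 6:c onto {5:b}
drop 7:d onto {5:b}
drop 8:b onto {6:c, 7:d}
drop 9:d onto {8:b}
ground layer = {0:e, 2:c, 4:d}
drop-orders for the pieces not yet dropped (sum over which currently-grounded one goes next):
  1 to go: {1} 1  {9} 1
  2 to go: {0,1} 1  {1,9} 2  {8,9} 1
  3 to go: {0,1,9} 3  {1,8,9} 3  {6,8,9} 1  {7,8,9} 1
  4 to go: {0,1,8,9} 6  {1,6,8,9} 4  {1,7,8,9} 4  {6,7,8,9} 2
  5 to go: {0,1,6,8,9} 10  {0,1,7,8,9} 10  {1,6,7,8,9} 10  {5,6,7,8,9} 2
  6 to go: {0,1,6,7,8,9} 30  {1,5,6,7,8,9} 12  {3,5,6,7,8,9} 2  {4,5,6,7,8,9} 2
  7 to go: {0,1,5,6,7,8,9} 42  {1,3,5,6,7,8,9} 14  {1,4,5,6,7,8,9} 14  {2,3,5,6,7,8,9} 2  {3,4,5,6,7,8,9} 4
  8 to go: {0,1,3,5,6,7,8,9} 56  {0,1,4,5,6,7,8,9} 56  {1,2,3,5,6,7,8,9} 16  {1,3,4,5,6,7,8,9} 32  {2,3,4,5,6,7,8,9} 6
  if 0:e drops first: 54 orders
  if 2:c drops first: 144 orders
  if 4:d drops first: 72 orders
heap linearizations: 270

270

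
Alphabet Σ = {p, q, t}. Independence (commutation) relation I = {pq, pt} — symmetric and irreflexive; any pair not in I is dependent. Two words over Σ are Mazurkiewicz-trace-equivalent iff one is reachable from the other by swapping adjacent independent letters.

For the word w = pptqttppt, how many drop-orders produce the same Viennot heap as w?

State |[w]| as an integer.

0(p) covers ∅
1(p) covers 0:p
2(t) covers ∅
3(q) covers 2:t
4(t) covers 3:q
5(t) covers 4:t
6(p) covers 1:p
7(p) covers 6:p
8(t) covers 5:t
floor of heap: 0:p, 2:t
completions by unplaced set U, small U first (add the entries for U minus each lowest piece of U):
  |U|=1: {7}:1  {8}:1
  |U|=2: {5,8}:1  {6,7}:1  {7,8}:2
  |U|=3: {1,6,7}:1  {4,5,8}:1  {5,7,8}:3  {6,7,8}:3
  |U|=4: {0,1,6,7}:1  {1,6,7,8}:4  {3,4,5,8}:1  {4,5,7,8}:4  {5,6,7,8}:6
  |U|=5: {0,1,6,7,8}:5  {1,5,6,7,8}:10  {2,3,4,5,8}:1  {3,4,5,7,8}:5  {4,5,6,7,8}:10
  |U|=6: {0,1,5,6,7,8}:15  {1,4,5,6,7,8}:20  {2,3,4,5,7,8}:6  {3,4,5,6,7,8}:15
  |U|=7: {0,1,4,5,6,7,8}:35  {1,3,4,5,6,7,8}:35  {2,3,4,5,6,7,8}:21
  start at 0(p): 56
  start at 2(t): 70
sum over floor = 126

126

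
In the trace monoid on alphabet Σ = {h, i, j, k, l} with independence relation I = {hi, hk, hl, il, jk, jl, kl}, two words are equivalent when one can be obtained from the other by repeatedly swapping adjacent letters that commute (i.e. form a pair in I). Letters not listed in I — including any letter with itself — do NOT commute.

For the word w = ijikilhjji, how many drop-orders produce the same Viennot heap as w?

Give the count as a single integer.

40

#0=i has no predecessor
#1=j depends on [0:i]
#2=i depends on [1:j]
#3=k depends on [2:i]
#4=i depends on [3:k]
#5=l has no predecessor
#6=h depends on [1:j]
#7=j depends on [4:i, 6:h]
#8=j depends on [7:j]
#9=i depends on [8:j]
sources: [0:i, 5:l]
N(rest) = Σ N(rest − s) over sources s of rest; N(one piece) = 1:
  size 1 → [5]=1  [9]=1
  size 2 → [5,9]=2  [8,9]=1
  size 3 → [5,8,9]=3  [7,8,9]=1
  size 4 → [4,7,8,9]=1  [5,7,8,9]=4  [6,7,8,9]=1
  size 5 → [3,4,7,8,9]=1  [4,5,7,8,9]=5  [4,6,7,8,9]=2  [5,6,7,8,9]=5
  size 6 → [2,3,4,7,8,9]=1  [3,4,5,7,8,9]=6  [3,4,6,7,8,9]=3  [4,5,6,7,8,9]=12
  size 7 → [2,3,4,5,7,8,9]=7  [2,3,4,6,7,8,9]=4  [3,4,5,6,7,8,9]=21
  size 8 → [1,2,3,4,6,7,8,9]=4  [2,3,4,5,6,7,8,9]=32
  first=0(i) contributes 36
  first=5(l) contributes 4
|[w]| = 40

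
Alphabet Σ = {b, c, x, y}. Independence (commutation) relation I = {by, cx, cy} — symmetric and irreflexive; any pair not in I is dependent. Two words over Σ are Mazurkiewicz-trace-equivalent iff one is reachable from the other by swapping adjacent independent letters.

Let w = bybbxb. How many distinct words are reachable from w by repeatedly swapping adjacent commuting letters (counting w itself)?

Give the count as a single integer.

4

piece 0:b — minimal
piece 1:y — minimal
piece 2:b rests on {0:b}
piece 3:b rests on {2:b}
piece 4:x rests on {1:y, 3:b}
piece 5:b rests on {4:x}
minimal pieces: {0:b, 1:y}
ways to finish when only these pieces remain (= sum over removing one remaining piece with nothing left below it):
  1 left: {5}→1
  2 left: {4,5}→1
  3 left: {1,4,5}→1  {3,4,5}→1
  4 left: {1,3,4,5}→2  {2,3,4,5}→1
  placing 0:b first → 3 extensions
  placing 1:y first → 1 extensions
total linear extensions = 4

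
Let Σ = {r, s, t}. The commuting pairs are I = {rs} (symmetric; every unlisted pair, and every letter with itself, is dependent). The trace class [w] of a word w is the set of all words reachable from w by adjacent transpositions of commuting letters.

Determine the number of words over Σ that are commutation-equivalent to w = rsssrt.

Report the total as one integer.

10

piece 0:r — minimal
piece 1:s — minimal
piece 2:s rests on {1:s}
piece 3:s rests on {2:s}
piece 4:r rests on {0:r}
piece 5:t rests on {3:s, 4:r}
minimal pieces: {0:r, 1:s}
ways to finish when only these pieces remain (= sum over removing one remaining piece with nothing left below it):
  1 left: {5}→1
  2 left: {3,5}→1  {4,5}→1
  3 left: {0,4,5}→1  {2,3,5}→1  {3,4,5}→2
  4 left: {0,3,4,5}→3  {1,2,3,5}→1  {2,3,4,5}→3
  placing 0:r first → 4 extensions
  placing 1:s first → 6 extensions
total linear extensions = 10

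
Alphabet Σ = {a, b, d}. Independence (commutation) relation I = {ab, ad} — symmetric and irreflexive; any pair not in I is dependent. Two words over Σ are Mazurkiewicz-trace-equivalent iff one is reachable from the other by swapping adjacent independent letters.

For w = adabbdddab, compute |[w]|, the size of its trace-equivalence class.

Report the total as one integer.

drop 0:a onto floor
drop 1:d onto floor
drop 2:a onto {0:a}
drop 3:b onto {1:d}
drop 4:b onto {3:b}
drop 5:d onto {4:b}
drop 6:d onto {5:d}
drop 7:d onto {6:d}
drop 8:a onto {2:a}
drop 9:b onto {7:d}
ground layer = {0:a, 1:d}
drop-orders for the pieces not yet dropped (sum over which currently-grounded one goes next):
  1 to go: {8} 1  {9} 1
  2 to go: {2,8} 1  {7,9} 1  {8,9} 2
  3 to go: {0,2,8} 1  {2,8,9} 3  {6,7,9} 1  {7,8,9} 3
  4 to go: {0,2,8,9} 4  {2,7,8,9} 6  {5,6,7,9} 1  {6,7,8,9} 4
  5 to go: {0,2,7,8,9} 10  {2,6,7,8,9} 10  {4,5,6,7,9} 1  {5,6,7,8,9} 5
  6 to go: {0,2,6,7,8,9} 20  {2,5,6,7,8,9} 15  {3,4,5,6,7,9} 1  {4,5,6,7,8,9} 6
  7 to go: {0,2,5,6,7,8,9} 35  {1,3,4,5,6,7,9} 1  {2,4,5,6,7,8,9} 21  {3,4,5,6,7,8,9} 7
  8 to go: {0,2,4,5,6,7,8,9} 56  {1,3,4,5,6,7,8,9} 8  {2,3,4,5,6,7,8,9} 28
  if 0:a drops first: 36 orders
  if 1:d drops first: 84 orders
heap linearizations: 120

120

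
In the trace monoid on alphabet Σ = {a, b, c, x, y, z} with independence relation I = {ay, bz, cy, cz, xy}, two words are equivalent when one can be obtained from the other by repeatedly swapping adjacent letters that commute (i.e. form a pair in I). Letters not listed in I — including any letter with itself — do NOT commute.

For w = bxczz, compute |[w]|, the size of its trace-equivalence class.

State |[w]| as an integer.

#0=b has no predecessor
#1=x depends on [0:b]
#2=c depends on [1:x]
#3=z depends on [1:x]
#4=z depends on [3:z]
sources: [0:b]
N(rest) = Σ N(rest − s) over sources s of rest; N(one piece) = 1:
  size 1 → [2]=1  [4]=1
  size 2 → [2,4]=2  [3,4]=1
  size 3 → [2,3,4]=3
  first=0(b) contributes 3

3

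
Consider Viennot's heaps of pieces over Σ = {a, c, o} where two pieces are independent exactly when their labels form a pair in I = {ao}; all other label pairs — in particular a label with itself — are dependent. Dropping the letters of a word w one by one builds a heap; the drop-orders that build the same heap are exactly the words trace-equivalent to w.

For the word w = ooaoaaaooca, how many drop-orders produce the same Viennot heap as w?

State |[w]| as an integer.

126

0(o) covers ∅
1(o) covers 0:o
2(a) covers ∅
3(o) covers 1:o
4(a) covers 2:a
5(a) covers 4:a
6(a) covers 5:a
7(o) covers 3:o
8(o) covers 7:o
9(c) covers 6:a, 8:o
10(a) covers 9:c
floor of heap: 0:o, 2:a
completions by unplaced set U, small U first (add the entries for U minus each lowest piece of U):
  |U|=1: {10}:1
  |U|=2: {9,10}:1
  |U|=3: {6,9,10}:1  {8,9,10}:1
  |U|=4: {5,6,9,10}:1  {6,8,9,10}:2  {7,8,9,10}:1
  |U|=5: {3,7,8,9,10}:1  {4,5,6,9,10}:1  {5,6,8,9,10}:3  {6,7,8,9,10}:3
  |U|=6: {1,3,7,8,9,10}:1  {2,4,5,6,9,10}:1  {3,6,7,8,9,10}:4  {4,5,6,8,9,10}:4  {5,6,7,8,9,10}:6
  |U|=7: {0,1,3,7,8,9,10}:1  {1,3,6,7,8,9,10}:5  {2,4,5,6,8,9,10}:5  {3,5,6,7,8,9,10}:10  {4,5,6,7,8,9,10}:10
  |U|=8: {0,1,3,6,7,8,9,10}:6  {1,3,5,6,7,8,9,10}:15  {2,4,5,6,7,8,9,10}:15  {3,4,5,6,7,8,9,10}:20
  |U|=9: {0,1,3,5,6,7,8,9,10}:21  {1,3,4,5,6,7,8,9,10}:35  {2,3,4,5,6,7,8,9,10}:35
  start at 0(o): 70
  start at 2(a): 56
sum over floor = 126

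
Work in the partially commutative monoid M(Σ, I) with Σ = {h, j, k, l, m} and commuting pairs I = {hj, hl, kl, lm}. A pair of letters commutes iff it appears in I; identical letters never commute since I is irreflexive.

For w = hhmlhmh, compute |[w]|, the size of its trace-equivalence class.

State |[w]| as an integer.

7

piece 0:h — minimal
piece 1:h rests on {0:h}
piece 2:m rests on {1:h}
piece 3:l — minimal
piece 4:h rests on {2:m}
piece 5:m rests on {4:h}
piece 6:h rests on {5:m}
minimal pieces: {0:h, 3:l}
ways to finish when only these pieces remain (= sum over removing one remaining piece with nothing left below it):
  1 left: {3}→1  {6}→1
  2 left: {3,6}→2  {5,6}→1
  3 left: {3,5,6}→3  {4,5,6}→1
  4 left: {2,4,5,6}→1  {3,4,5,6}→4
  5 left: {1,2,4,5,6}→1  {2,3,4,5,6}→5
  placing 0:h first → 6 extensions
  placing 3:l first → 1 extensions
total linear extensions = 7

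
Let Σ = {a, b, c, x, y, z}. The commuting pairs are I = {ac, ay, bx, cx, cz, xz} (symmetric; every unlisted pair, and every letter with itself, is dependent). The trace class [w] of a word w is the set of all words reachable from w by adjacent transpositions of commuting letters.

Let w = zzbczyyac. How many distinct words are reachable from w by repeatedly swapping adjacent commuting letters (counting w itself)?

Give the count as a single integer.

9

#0=z has no predecessor
#1=z depends on [0:z]
#2=b depends on [1:z]
#3=c depends on [2:b]
#4=z depends on [2:b]
#5=y depends on [3:c, 4:z]
#6=y depends on [5:y]
#7=a depends on [4:z]
#8=c depends on [6:y]
sources: [0:z]
N(rest) = Σ N(rest − s) over sources s of rest; N(one piece) = 1:
  size 1 → [7]=1  [8]=1
  size 2 → [6,8]=1  [7,8]=2
  size 3 → [5,6,8]=1  [6,7,8]=3
  size 4 → [3,5,6,8]=1  [5,6,7,8]=4
  size 5 → [3,5,6,7,8]=5  [4,5,6,7,8]=4
  size 6 → [3,4,5,6,7,8]=9
  size 7 → [2,3,4,5,6,7,8]=9
  first=0(z) contributes 9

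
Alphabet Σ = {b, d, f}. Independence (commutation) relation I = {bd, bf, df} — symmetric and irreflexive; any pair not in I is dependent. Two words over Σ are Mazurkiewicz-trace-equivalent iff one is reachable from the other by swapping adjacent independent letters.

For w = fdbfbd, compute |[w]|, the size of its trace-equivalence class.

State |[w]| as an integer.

90

#0=f has no predecessor
#1=d has no predecessor
#2=b has no predecessor
#3=f depends on [0:f]
#4=b depends on [2:b]
#5=d depends on [1:d]
sources: [0:f, 1:d, 2:b]
N(rest) = Σ N(rest − s) over sources s of rest; N(one piece) = 1:
  size 1 → [3]=1  [4]=1  [5]=1
  size 2 → [0,3]=1  [1,5]=1  [2,4]=1  [3,4]=2  [3,5]=2  [4,5]=2
  size 3 → [0,3,4]=3  [0,3,5]=3  [1,3,5]=3  [1,4,5]=3  [2,3,4]=3  [2,4,5]=3  [3,4,5]=6
  size 4 → [0,1,3,5]=6  [0,2,3,4]=6  [0,3,4,5]=12  [1,2,4,5]=6  [1,3,4,5]=12  [2,3,4,5]=12
  first=0(f) contributes 30
  first=1(d) contributes 30
  first=2(b) contributes 30
|[w]| = 90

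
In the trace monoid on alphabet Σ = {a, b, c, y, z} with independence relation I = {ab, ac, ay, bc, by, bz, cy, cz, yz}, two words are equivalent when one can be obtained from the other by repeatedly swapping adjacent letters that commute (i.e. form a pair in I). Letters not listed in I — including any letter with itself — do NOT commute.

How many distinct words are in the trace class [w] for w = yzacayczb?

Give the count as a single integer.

drop 0:y onto floor
drop 1:z onto floor
drop 2:a onto {1:z}
drop 3:c onto floor
drop 4:a onto {2:a}
drop 5:y onto {0:y}
drop 6:c onto {3:c}
drop 7:z onto {4:a}
drop 8:b onto floor
ground layer = {0:y, 1:z, 3:c, 8:b}
drop-orders for the pieces not yet dropped (sum over which currently-grounded one goes next):
  1 to go: {5} 1  {6} 1  {7} 1  {8} 1
  2 to go: {0,5} 1  {3,6} 1  {4,7} 1  {5,6} 2  {5,7} 2  {5,8} 2  {6,7} 2  {6,8} 2  {7,8} 2
  3 to go: {0,5,6} 3  {0,5,7} 3  {0,5,8} 3  {2,4,7} 1  {3,5,6} 3  {3,6,7} 3  {3,6,8} 3  {4,5,7} 3  {4,6,7} 3  {4,7,8} 3  {5,6,7} 6  {5,6,8} 6  {5,7,8} 6  {6,7,8} 6
  4 to go: {0,3,5,6} 6  {0,4,5,7} 6  {0,5,6,7} 12  {0,5,6,8} 12  {0,5,7,8} 12  {1,2,4,7} 1  {2,4,5,7} 4  {2,4,6,7} 4  {2,4,7,8} 4  {3,4,6,7} 6  {3,5,6,7} 12  {3,5,6,8} 12  {3,6,7,8} 12  {4,5,6,7} 12  {4,5,7,8} 12  {4,6,7,8} 12  {5,6,7,8} 24
  5 to go: {0,2,4,5,7} 10  {0,3,5,6,7} 30  {0,3,5,6,8} 30  {0,4,5,6,7} 30  {0,4,5,7,8} 30  {0,5,6,7,8} 60  {1,2,4,5,7} 5  {1,2,4,6,7} 5  {1,2,4,7,8} 5  {2,3,4,6,7} 10  {2,4,5,6,7} 20  {2,4,5,7,8} 20  {2,4,6,7,8} 20  {3,4,5,6,7} 30  {3,4,6,7,8} 30  {3,5,6,7,8} 60  {4,5,6,7,8} 60
  6 to go: {0,1,2,4,5,7} 15  {0,2,4,5,6,7} 60  {0,2,4,5,7,8} 60  {0,3,4,5,6,7} 90  {0,3,5,6,7,8} 180  {0,4,5,6,7,8} 180  {1,2,3,4,6,7} 15  {1,2,4,5,6,7} 30  {1,2,4,5,7,8} 30  {1,2,4,6,7,8} 30  {2,3,4,5,6,7} 60  {2,3,4,6,7,8} 60  {2,4,5,6,7,8} 120  {3,4,5,6,7,8} 180
  7 to go: {0,1,2,4,5,6,7} 105  {0,1,2,4,5,7,8} 105  {0,2,3,4,5,6,7} 210  {0,2,4,5,6,7,8} 420  {0,3,4,5,6,7,8} 630  {1,2,3,4,5,6,7} 105  {1,2,3,4,6,7,8} 105  {1,2,4,5,6,7,8} 210  {2,3,4,5,6,7,8} 420
  if 0:y drops first: 840 orders
  if 1:z drops first: 1680 orders
  if 3:c drops first: 840 orders
  if 8:b drops first: 420 orders
heap linearizations: 3780

3780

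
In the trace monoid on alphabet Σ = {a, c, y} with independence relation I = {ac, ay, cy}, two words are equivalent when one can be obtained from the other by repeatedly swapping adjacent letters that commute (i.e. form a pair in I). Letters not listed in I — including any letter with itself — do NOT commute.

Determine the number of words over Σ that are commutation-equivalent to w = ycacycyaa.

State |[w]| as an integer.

drop 0:y onto floor
drop 1:c onto floor
drop 2:a onto floor
drop 3:c onto {1:c}
drop 4:y onto {0:y}
drop 5:c onto {3:c}
drop 6:y onto {4:y}
drop 7:a onto {2:a}
drop 8:a onto {7:a}
ground layer = {0:y, 1:c, 2:a}
drop-orders for the pieces not yet dropped (sum over which currently-grounded one goes next):
  1 to go: {5} 1  {6} 1  {8} 1
  2 to go: {3,5} 1  {4,6} 1  {5,6} 2  {5,8} 2  {6,8} 2  {7,8} 1
  3 to go: {0,4,6} 1  {1,3,5} 1  {2,7,8} 1  {3,5,6} 3  {3,5,8} 3  {4,5,6} 3  {4,6,8} 3  {5,6,8} 6  {5,7,8} 3  {6,7,8} 3
  4 to go: {0,4,5,6} 4  {0,4,6,8} 4  {1,3,5,6} 4  {1,3,5,8} 4  {2,5,7,8} 4  {2,6,7,8} 4  {3,4,5,6} 6  {3,5,6,8} 12  {3,5,7,8} 6  {4,5,6,8} 12  {4,6,7,8} 6  {5,6,7,8} 12
  5 to go: {0,3,4,5,6} 10  {0,4,5,6,8} 20  {0,4,6,7,8} 10  {1,3,4,5,6} 10  {1,3,5,6,8} 20  {1,3,5,7,8} 10  {2,3,5,7,8} 10  {2,4,6,7,8} 10  {2,5,6,7,8} 20  {3,4,5,6,8} 30  {3,5,6,7,8} 30  {4,5,6,7,8} 30
  6 to go: {0,1,3,4,5,6} 20  {0,2,4,6,7,8} 20  {0,3,4,5,6,8} 60  {0,4,5,6,7,8} 60  {1,2,3,5,7,8} 20  {1,3,4,5,6,8} 60  {1,3,5,6,7,8} 60  {2,3,5,6,7,8} 60  {2,4,5,6,7,8} 60  {3,4,5,6,7,8} 90
  7 to go: {0,1,3,4,5,6,8} 140  {0,2,4,5,6,7,8} 140  {0,3,4,5,6,7,8} 210  {1,2,3,5,6,7,8} 140  {1,3,4,5,6,7,8} 210  {2,3,4,5,6,7,8} 210
  if 0:y drops first: 560 orders
  if 1:c drops first: 560 orders
  if 2:a drops first: 560 orders
heap linearizations: 1680

1680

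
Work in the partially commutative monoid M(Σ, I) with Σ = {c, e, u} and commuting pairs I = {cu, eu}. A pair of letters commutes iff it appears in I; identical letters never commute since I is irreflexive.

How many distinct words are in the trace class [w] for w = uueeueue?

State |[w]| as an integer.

70

0(u) covers ∅
1(u) covers 0:u
2(e) covers ∅
3(e) covers 2:e
4(u) covers 1:u
5(e) covers 3:e
6(u) covers 4:u
7(e) covers 5:e
floor of heap: 0:u, 2:e
completions by unplaced set U, small U first (add the entries for U minus each lowest piece of U):
  |U|=1: {6}:1  {7}:1
  |U|=2: {4,6}:1  {5,7}:1  {6,7}:2
  |U|=3: {1,4,6}:1  {3,5,7}:1  {4,6,7}:3  {5,6,7}:3
  |U|=4: {0,1,4,6}:1  {1,4,6,7}:4  {2,3,5,7}:1  {3,5,6,7}:4  {4,5,6,7}:6
  |U|=5: {0,1,4,6,7}:5  {1,4,5,6,7}:10  {2,3,5,6,7}:5  {3,4,5,6,7}:10
  |U|=6: {0,1,4,5,6,7}:15  {1,3,4,5,6,7}:20  {2,3,4,5,6,7}:15
  start at 0(u): 35
  start at 2(e): 35
sum over floor = 70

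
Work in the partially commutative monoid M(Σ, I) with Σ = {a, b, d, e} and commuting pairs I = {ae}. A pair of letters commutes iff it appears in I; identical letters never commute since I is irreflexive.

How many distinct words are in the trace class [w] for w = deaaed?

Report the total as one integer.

piece 0:d — minimal
piece 1:e rests on {0:d}
piece 2:a rests on {0:d}
piece 3:a rests on {2:a}
piece 4:e rests on {1:e}
piece 5:d rests on {3:a, 4:e}
minimal pieces: {0:d}
ways to finish when only these pieces remain (= sum over removing one remaining piece with nothing left below it):
  1 left: {5}→1
  2 left: {3,5}→1  {4,5}→1
  3 left: {1,4,5}→1  {2,3,5}→1  {3,4,5}→2
  4 left: {1,3,4,5}→3  {2,3,4,5}→3
  placing 0:d first → 6 extensions

6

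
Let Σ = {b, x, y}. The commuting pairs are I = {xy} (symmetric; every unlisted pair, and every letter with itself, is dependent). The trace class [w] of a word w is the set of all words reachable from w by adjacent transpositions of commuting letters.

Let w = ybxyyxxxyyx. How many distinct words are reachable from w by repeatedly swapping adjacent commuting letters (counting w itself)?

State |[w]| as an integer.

drop 0:y onto floor
drop 1:b onto {0:y}
drop 2:x onto {1:b}
drop 3:y onto {1:b}
drop 4:y onto {3:y}
drop 5:x onto {2:x}
drop 6:x onto {5:x}
drop 7:x onto {6:x}
drop 8:y onto {4:y}
drop 9:y onto {8:y}
drop 10:x onto {7:x}
ground layer = {0:y}
drop-orders for the pieces not yet dropped (sum over which currently-grounded one goes next):
  1 to go: {9} 1  {10} 1
  2 to go: {7,10} 1  {8,9} 1  {9,10} 2
  3 to go: {4,8,9} 1  {6,7,10} 1  {7,9,10} 3  {8,9,10} 3
  4 to go: {3,4,8,9} 1  {4,8,9,10} 4  {5,6,7,10} 1  {6,7,9,10} 4  {7,8,9,10} 6
  5 to go: {2,5,6,7,10} 1  {3,4,8,9,10} 5  {4,7,8,9,10} 10  {5,6,7,9,10} 5  {6,7,8,9,10} 10
  6 to go: {2,5,6,7,9,10} 6  {3,4,7,8,9,10} 15  {4,6,7,8,9,10} 20  {5,6,7,8,9,10} 15
  7 to go: {2,5,6,7,8,9,10} 21  {3,4,6,7,8,9,10} 35  {4,5,6,7,8,9,10} 35
  8 to go: {2,4,5,6,7,8,9,10} 56  {3,4,5,6,7,8,9,10} 70
  9 to go: {2,3,4,5,6,7,8,9,10} 126
  if 0:y drops first: 126 orders

126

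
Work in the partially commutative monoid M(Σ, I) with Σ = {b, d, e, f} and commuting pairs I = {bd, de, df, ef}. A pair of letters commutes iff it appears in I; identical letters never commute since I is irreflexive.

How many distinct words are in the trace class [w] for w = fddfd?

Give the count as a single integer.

10

0(f) covers ∅
1(d) covers ∅
2(d) covers 1:d
3(f) covers 0:f
4(d) covers 2:d
floor of heap: 0:f, 1:d
completions by unplaced set U, small U first (add the entries for U minus each lowest piece of U):
  |U|=1: {3}:1  {4}:1
  |U|=2: {0,3}:1  {2,4}:1  {3,4}:2
  |U|=3: {0,3,4}:3  {1,2,4}:1  {2,3,4}:3
  start at 0(f): 4
  start at 1(d): 6
sum over floor = 10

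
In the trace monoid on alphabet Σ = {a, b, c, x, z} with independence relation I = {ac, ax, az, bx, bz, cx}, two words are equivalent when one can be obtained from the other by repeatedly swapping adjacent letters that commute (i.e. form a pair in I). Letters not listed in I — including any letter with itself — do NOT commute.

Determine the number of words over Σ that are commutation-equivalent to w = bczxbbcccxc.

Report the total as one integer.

64

piece 0:b — minimal
piece 1:c rests on {0:b}
piece 2:z rests on {1:c}
piece 3:x rests on {2:z}
piece 4:b rests on {1:c}
piece 5:b rests on {4:b}
piece 6:c rests on {2:z, 5:b}
piece 7:c rests on {6:c}
piece 8:c rests on {7:c}
piece 9:x rests on {3:x}
piece 10:c rests on {8:c}
minimal pieces: {0:b}
ways to finish when only these pieces remain (= sum over removing one remaining piece with nothing left below it):
  1 left: {9}→1  {10}→1
  2 left: {3,9}→1  {8,10}→1  {9,10}→2
  3 left: {3,9,10}→3  {7,8,10}→1  {8,9,10}→3
  4 left: {3,8,9,10}→6  {6,7,8,10}→1  {7,8,9,10}→4
  5 left: {3,7,8,9,10}→10  {5,6,7,8,10}→1  {6,7,8,9,10}→5
  6 left: {3,6,7,8,9,10}→15  {4,5,6,7,8,10}→1  {5,6,7,8,9,10}→6
  7 left: {2,3,6,7,8,9,10}→15  {3,5,6,7,8,9,10}→21  {4,5,6,7,8,9,10}→7
  8 left: {2,3,5,6,7,8,9,10}→36  {3,4,5,6,7,8,9,10}→28
  9 left: {2,3,4,5,6,7,8,9,10}→64
  placing 0:b first → 64 extensions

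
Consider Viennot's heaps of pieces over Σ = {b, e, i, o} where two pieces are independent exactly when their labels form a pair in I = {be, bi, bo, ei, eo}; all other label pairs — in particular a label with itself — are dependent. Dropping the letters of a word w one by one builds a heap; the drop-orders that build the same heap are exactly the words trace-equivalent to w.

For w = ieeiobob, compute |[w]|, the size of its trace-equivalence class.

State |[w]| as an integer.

drop 0:i onto floor
drop 1:e onto floor
drop 2:e onto {1:e}
drop 3:i onto {0:i}
drop 4:o onto {3:i}
drop 5:b onto floor
drop 6:o onto {4:o}
drop 7:b onto {5:b}
ground layer = {0:i, 1:e, 5:b}
drop-orders for the pieces not yet dropped (sum over which currently-grounded one goes next):
  1 to go: {2} 1  {6} 1  {7} 1
  2 to go: {1,2} 1  {2,6} 2  {2,7} 2  {4,6} 1  {5,7} 1  {6,7} 2
  3 to go: {1,2,6} 3  {1,2,7} 3  {2,4,6} 3  {2,5,7} 3  {2,6,7} 6  {3,4,6} 1  {4,6,7} 3  {5,6,7} 3
  4 to go: {0,3,4,6} 1  {1,2,4,6} 6  {1,2,5,7} 6  {1,2,6,7} 12  {2,3,4,6} 4  {2,4,6,7} 12  {2,5,6,7} 12  {3,4,6,7} 4  {4,5,6,7} 6
  5 to go: {0,2,3,4,6} 5  {0,3,4,6,7} 5  {1,2,3,4,6} 10  {1,2,4,6,7} 30  {1,2,5,6,7} 30  {2,3,4,6,7} 20  {2,4,5,6,7} 30  {3,4,5,6,7} 10
  6 to go: {0,1,2,3,4,6} 15  {0,2,3,4,6,7} 30  {0,3,4,5,6,7} 15  {1,2,3,4,6,7} 60  {1,2,4,5,6,7} 90  {2,3,4,5,6,7} 60
  if 0:i drops first: 210 orders
  if 1:e drops first: 105 orders
  if 5:b drops first: 105 orders
heap linearizations: 420

420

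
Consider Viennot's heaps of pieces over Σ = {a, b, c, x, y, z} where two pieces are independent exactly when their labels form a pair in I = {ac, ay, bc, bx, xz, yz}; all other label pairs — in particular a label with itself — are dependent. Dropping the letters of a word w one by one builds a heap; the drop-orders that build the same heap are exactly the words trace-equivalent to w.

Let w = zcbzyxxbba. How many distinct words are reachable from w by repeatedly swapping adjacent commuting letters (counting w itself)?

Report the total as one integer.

0(z) covers ∅
1(c) covers 0:z
2(b) covers 0:z
3(z) covers 1:c, 2:b
4(y) covers 1:c, 2:b
5(x) covers 4:y
6(x) covers 5:x
7(b) covers 3:z, 4:y
8(b) covers 7:b
9(a) covers 6:x, 8:b
floor of heap: 0:z
completions by unplaced set U, small U first (add the entries for U minus each lowest piece of U):
  |U|=1: {9}:1
  |U|=2: {6,9}:1  {8,9}:1
  |U|=3: {5,6,9}:1  {6,8,9}:2  {7,8,9}:1
  |U|=4: {3,7,8,9}:1  {5,6,8,9}:3  {6,7,8,9}:3
  |U|=5: {3,6,7,8,9}:4  {5,6,7,8,9}:6
  |U|=6: {3,5,6,7,8,9}:10  {4,5,6,7,8,9}:6
  |U|=7: {3,4,5,6,7,8,9}:16
  |U|=8: {1,3,4,5,6,7,8,9}:16  {2,3,4,5,6,7,8,9}:16
  start at 0(z): 32

32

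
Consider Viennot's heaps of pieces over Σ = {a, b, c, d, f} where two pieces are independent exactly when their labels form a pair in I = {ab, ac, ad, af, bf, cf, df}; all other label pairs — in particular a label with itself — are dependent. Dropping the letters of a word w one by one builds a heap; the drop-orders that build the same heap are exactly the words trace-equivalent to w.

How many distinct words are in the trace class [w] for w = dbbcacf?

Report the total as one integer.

42

0(d) covers ∅
1(b) covers 0:d
2(b) covers 1:b
3(c) covers 2:b
4(a) covers ∅
5(c) covers 3:c
6(f) covers ∅
floor of heap: 0:d, 4:a, 6:f
completions by unplaced set U, small U first (add the entries for U minus each lowest piece of U):
  |U|=1: {4}:1  {5}:1  {6}:1
  |U|=2: {3,5}:1  {4,5}:2  {4,6}:2  {5,6}:2
  |U|=3: {2,3,5}:1  {3,4,5}:3  {3,5,6}:3  {4,5,6}:6
  |U|=4: {1,2,3,5}:1  {2,3,4,5}:4  {2,3,5,6}:4  {3,4,5,6}:12
  |U|=5: {0,1,2,3,5}:1  {1,2,3,4,5}:5  {1,2,3,5,6}:5  {2,3,4,5,6}:20
  start at 0(d): 30
  start at 4(a): 6
  start at 6(f): 6
sum over floor = 42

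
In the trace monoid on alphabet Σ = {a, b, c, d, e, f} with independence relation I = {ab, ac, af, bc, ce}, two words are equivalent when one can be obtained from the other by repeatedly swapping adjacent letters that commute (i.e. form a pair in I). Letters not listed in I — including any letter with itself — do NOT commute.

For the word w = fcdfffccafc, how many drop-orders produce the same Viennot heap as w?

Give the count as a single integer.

drop 0:f onto floor
drop 1:c onto {0:f}
drop 2:d onto {1:c}
drop 3:f onto {2:d}
drop 4:f onto {3:f}
drop 5:f onto {4:f}
drop 6:c onto {5:f}
drop 7:c onto {6:c}
drop 8:a onto {2:d}
drop 9:f onto {7:c}
drop 10:c onto {9:f}
ground layer = {0:f}
drop-orders for the pieces not yet dropped (sum over which currently-grounded one goes next):
  1 to go: {8} 1  {10} 1
  2 to go: {8,10} 2  {9,10} 1
  3 to go: {7,9,10} 1  {8,9,10} 3
  4 to go: {6,7,9,10} 1  {7,8,9,10} 4
  5 to go: {5,6,7,9,10} 1  {6,7,8,9,10} 5
  6 to go: {4,5,6,7,9,10} 1  {5,6,7,8,9,10} 6
  7 to go: {3,4,5,6,7,9,10} 1  {4,5,6,7,8,9,10} 7
  8 to go: {3,4,5,6,7,8,9,10} 8
  9 to go: {2,3,4,5,6,7,8,9,10} 8
  if 0:f drops first: 8 orders

8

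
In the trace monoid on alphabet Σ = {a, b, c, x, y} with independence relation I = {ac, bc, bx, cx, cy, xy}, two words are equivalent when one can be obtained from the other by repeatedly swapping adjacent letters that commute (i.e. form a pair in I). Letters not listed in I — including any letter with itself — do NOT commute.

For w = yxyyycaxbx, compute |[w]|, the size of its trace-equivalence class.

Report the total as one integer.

piece 0:y — minimal
piece 1:x — minimal
piece 2:y rests on {0:y}
piece 3:y rests on {2:y}
piece 4:y rests on {3:y}
piece 5:c — minimal
piece 6:a rests on {1:x, 4:y}
piece 7:x rests on {6:a}
piece 8:b rests on {6:a}
piece 9:x rests on {7:x}
minimal pieces: {0:y, 1:x, 5:c}
ways to finish when only these pieces remain (= sum over removing one remaining piece with nothing left below it):
  1 left: {5}→1  {8}→1  {9}→1
  2 left: {5,8}→2  {5,9}→2  {7,9}→1  {8,9}→2
  3 left: {5,7,9}→3  {5,8,9}→6  {7,8,9}→3
  4 left: {5,7,8,9}→12  {6,7,8,9}→3
  5 left: {1,6,7,8,9}→3  {4,6,7,8,9}→3  {5,6,7,8,9}→15
  6 left: {1,4,6,7,8,9}→6  {1,5,6,7,8,9}→18  {3,4,6,7,8,9}→3  {4,5,6,7,8,9}→18
  7 left: {1,3,4,6,7,8,9}→9  {1,4,5,6,7,8,9}→42  {2,3,4,6,7,8,9}→3  {3,4,5,6,7,8,9}→21
  8 left: {0,2,3,4,6,7,8,9}→3  {1,2,3,4,6,7,8,9}→12  {1,3,4,5,6,7,8,9}→72  {2,3,4,5,6,7,8,9}→24
  placing 0:y first → 108 extensions
  placing 1:x first → 27 extensions
  placing 5:c first → 15 extensions
total linear extensions = 150

150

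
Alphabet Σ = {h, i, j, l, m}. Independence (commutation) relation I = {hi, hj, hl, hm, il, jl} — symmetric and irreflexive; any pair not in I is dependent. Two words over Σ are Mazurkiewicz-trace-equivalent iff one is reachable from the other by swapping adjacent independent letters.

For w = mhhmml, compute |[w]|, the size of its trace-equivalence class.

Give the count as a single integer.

piece 0:m — minimal
piece 1:h — minimal
piece 2:h rests on {1:h}
piece 3:m rests on {0:m}
piece 4:m rests on {3:m}
piece 5:l rests on {4:m}
minimal pieces: {0:m, 1:h}
ways to finish when only these pieces remain (= sum over removing one remaining piece with nothing left below it):
  1 left: {2}→1  {5}→1
  2 left: {1,2}→1  {2,5}→2  {4,5}→1
  3 left: {1,2,5}→3  {2,4,5}→3  {3,4,5}→1
  4 left: {0,3,4,5}→1  {1,2,4,5}→6  {2,3,4,5}→4
  placing 0:m first → 10 extensions
  placing 1:h first → 5 extensions
total linear extensions = 15

15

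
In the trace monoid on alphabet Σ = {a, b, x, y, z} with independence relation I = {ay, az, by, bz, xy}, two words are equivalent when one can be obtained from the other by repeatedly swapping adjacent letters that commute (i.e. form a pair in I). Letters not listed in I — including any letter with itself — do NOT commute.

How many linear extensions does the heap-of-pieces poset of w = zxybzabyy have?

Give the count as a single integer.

piece 0:z — minimal
piece 1:x rests on {0:z}
piece 2:y rests on {0:z}
piece 3:b rests on {1:x}
piece 4:z rests on {1:x, 2:y}
piece 5:a rests on {3:b}
piece 6:b rests on {5:a}
piece 7:y rests on {4:z}
piece 8:y rests on {7:y}
minimal pieces: {0:z}
ways to finish when only these pieces remain (= sum over removing one remaining piece with nothing left below it):
  1 left: {6}→1  {8}→1
  2 left: {5,6}→1  {6,8}→2  {7,8}→1
  3 left: {3,5,6}→1  {4,7,8}→1  {5,6,8}→3  {6,7,8}→3
  4 left: {2,4,7,8}→1  {3,5,6,8}→4  {4,6,7,8}→4  {5,6,7,8}→6
  5 left: {2,4,6,7,8}→5  {3,5,6,7,8}→10  {4,5,6,7,8}→10
  6 left: {2,4,5,6,7,8}→15  {3,4,5,6,7,8}→20
  7 left: {1,3,4,5,6,7,8}→20  {2,3,4,5,6,7,8}→35
  placing 0:z first → 55 extensions

55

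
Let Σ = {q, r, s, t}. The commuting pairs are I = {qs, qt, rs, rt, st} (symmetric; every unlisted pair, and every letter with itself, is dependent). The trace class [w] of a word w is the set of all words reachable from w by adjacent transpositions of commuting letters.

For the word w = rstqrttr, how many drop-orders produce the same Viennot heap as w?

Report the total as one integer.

280

#0=r has no predecessor
#1=s has no predecessor
#2=t has no predecessor
#3=q depends on [0:r]
#4=r depends on [3:q]
#5=t depends on [2:t]
#6=t depends on [5:t]
#7=r depends on [4:r]
sources: [0:r, 1:s, 2:t]
N(rest) = Σ N(rest − s) over sources s of rest; N(one piece) = 1:
  size 1 → [1]=1  [6]=1  [7]=1
  size 2 → [1,6]=2  [1,7]=2  [4,7]=1  [5,6]=1  [6,7]=2
  size 3 → [1,4,7]=3  [1,5,6]=3  [1,6,7]=6  [2,5,6]=1  [3,4,7]=1  [4,6,7]=3  [5,6,7]=3
  size 4 → [0,3,4,7]=1  [1,2,5,6]=4  [1,3,4,7]=4  [1,4,6,7]=12  [1,5,6,7]=12  [2,5,6,7]=4  [3,4,6,7]=4  [4,5,6,7]=6
  size 5 → [0,1,3,4,7]=5  [0,3,4,6,7]=5  [1,2,5,6,7]=20  [1,3,4,6,7]=20  [1,4,5,6,7]=30  [2,4,5,6,7]=10  [3,4,5,6,7]=10
  size 6 → [0,1,3,4,6,7]=30  [0,3,4,5,6,7]=15  [1,2,4,5,6,7]=60  [1,3,4,5,6,7]=60  [2,3,4,5,6,7]=20
  first=0(r) contributes 140
  first=1(s) contributes 35
  first=2(t) contributes 105
|[w]| = 280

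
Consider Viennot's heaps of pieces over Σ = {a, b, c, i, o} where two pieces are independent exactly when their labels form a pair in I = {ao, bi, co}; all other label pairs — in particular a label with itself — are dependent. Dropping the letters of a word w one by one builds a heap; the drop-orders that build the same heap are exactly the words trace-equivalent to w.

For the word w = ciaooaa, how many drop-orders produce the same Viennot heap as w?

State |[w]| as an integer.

piece 0:c — minimal
piece 1:i rests on {0:c}
piece 2:a rests on {1:i}
piece 3:o rests on {1:i}
piece 4:o rests on {3:o}
piece 5:a rests on {2:a}
piece 6:a rests on {5:a}
minimal pieces: {0:c}
ways to finish when only these pieces remain (= sum over removing one remaining piece with nothing left below it):
  1 left: {4}→1  {6}→1
  2 left: {3,4}→1  {4,6}→2  {5,6}→1
  3 left: {2,5,6}→1  {3,4,6}→3  {4,5,6}→3
  4 left: {2,4,5,6}→4  {3,4,5,6}→6
  5 left: {2,3,4,5,6}→10
  placing 0:c first → 10 extensions

10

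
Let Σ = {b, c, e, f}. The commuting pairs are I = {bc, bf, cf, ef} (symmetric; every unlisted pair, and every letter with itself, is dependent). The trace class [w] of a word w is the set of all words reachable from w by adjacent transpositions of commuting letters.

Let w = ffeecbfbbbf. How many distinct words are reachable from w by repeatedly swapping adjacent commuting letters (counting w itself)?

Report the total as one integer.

piece 0:f — minimal
piece 1:f rests on {0:f}
piece 2:e — minimal
piece 3:e rests on {2:e}
piece 4:c rests on {3:e}
piece 5:b rests on {3:e}
piece 6:f rests on {1:f}
piece 7:b rests on {5:b}
piece 8:b rests on {7:b}
piece 9:b rests on {8:b}
piece 10:f rests on {6:f}
minimal pieces: {0:f, 2:e}
ways to finish when only these pieces remain (= sum over removing one remaining piece with nothing left below it):
  1 left: {4}→1  {9}→1  {10}→1
  2 left: {4,9}→2  {4,10}→2  {6,10}→1  {8,9}→1  {9,10}→2
  3 left: {1,6,10}→1  {4,6,10}→3  {4,8,9}→3  {4,9,10}→6  {6,9,10}→3  {7,8,9}→1  {8,9,10}→3
  4 left: {0,1,6,10}→1  {1,4,6,10}→4  {1,6,9,10}→4  {4,6,9,10}→12  {4,7,8,9}→4  {4,8,9,10}→12  {5,7,8,9}→1  {6,8,9,10}→6  {7,8,9,10}→4
  5 left: {0,1,4,6,10}→5  {0,1,6,9,10}→5  {1,4,6,9,10}→20  {1,6,8,9,10}→10  {4,5,7,8,9}→5  {4,6,8,9,10}→30  {4,7,8,9,10}→20  {5,7,8,9,10}→5  {6,7,8,9,10}→10
  6 left: {0,1,4,6,9,10}→30  {0,1,6,8,9,10}→15  {1,4,6,8,9,10}→60  {1,6,7,8,9,10}→20  {3,4,5,7,8,9}→5  {4,5,7,8,9,10}→30  {4,6,7,8,9,10}→60  {5,6,7,8,9,10}→15
  7 left: {0,1,4,6,8,9,10}→105  {0,1,6,7,8,9,10}→35  {1,4,6,7,8,9,10}→140  {1,5,6,7,8,9,10}→35  {2,3,4,5,7,8,9}→5  {3,4,5,7,8,9,10}→35  {4,5,6,7,8,9,10}→105
  8 left: {0,1,4,6,7,8,9,10}→280  {0,1,5,6,7,8,9,10}→70  {1,4,5,6,7,8,9,10}→280  {2,3,4,5,7,8,9,10}→40  {3,4,5,6,7,8,9,10}→140
  9 left: {0,1,4,5,6,7,8,9,10}→630  {1,3,4,5,6,7,8,9,10}→420  {2,3,4,5,6,7,8,9,10}→180
  placing 0:f first → 600 extensions
  placing 2:e first → 1050 extensions
total linear extensions = 1650

1650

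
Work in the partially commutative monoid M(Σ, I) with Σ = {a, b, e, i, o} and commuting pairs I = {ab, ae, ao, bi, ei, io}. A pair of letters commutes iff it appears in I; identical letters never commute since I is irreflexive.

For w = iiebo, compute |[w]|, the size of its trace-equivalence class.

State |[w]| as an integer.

10

drop 0:i onto floor
drop 1:i onto {0:i}
drop 2:e onto floor
drop 3:b onto {2:e}
drop 4:o onto {3:b}
ground layer = {0:i, 2:e}
drop-orders for the pieces not yet dropped (sum over which currently-grounded one goes next):
  1 to go: {1} 1  {4} 1
  2 to go: {0,1} 1  {1,4} 2  {3,4} 1
  3 to go: {0,1,4} 3  {1,3,4} 3  {2,3,4} 1
  if 0:i drops first: 4 orders
  if 2:e drops first: 6 orders
heap linearizations: 10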